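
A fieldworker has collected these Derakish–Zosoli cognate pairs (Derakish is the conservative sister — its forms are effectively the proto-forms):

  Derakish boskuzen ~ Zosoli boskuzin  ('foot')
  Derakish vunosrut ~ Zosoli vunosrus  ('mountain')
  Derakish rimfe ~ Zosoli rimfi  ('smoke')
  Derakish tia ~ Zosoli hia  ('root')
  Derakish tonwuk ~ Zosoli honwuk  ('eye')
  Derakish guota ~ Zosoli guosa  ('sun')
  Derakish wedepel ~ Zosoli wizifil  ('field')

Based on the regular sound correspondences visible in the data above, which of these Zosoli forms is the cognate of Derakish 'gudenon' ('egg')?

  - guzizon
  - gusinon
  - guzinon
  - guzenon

wedepel ~ wizifil — Derakish d corresponds to Zosoli z between vowels (before a front vowel).
boskuzen ~ boskuzin — Derakish e corresponds to Zosoli i after a consonant, before a nasal.
Applying these to Derakish 'gudenon':
  gudenon → guzenon   (d→z between vowels (before a front vowel))
  guzenon → guzinon   (e→i after a consonant, before a nasal)
So the Zosoli cognate is 'guzinon'.

guzinon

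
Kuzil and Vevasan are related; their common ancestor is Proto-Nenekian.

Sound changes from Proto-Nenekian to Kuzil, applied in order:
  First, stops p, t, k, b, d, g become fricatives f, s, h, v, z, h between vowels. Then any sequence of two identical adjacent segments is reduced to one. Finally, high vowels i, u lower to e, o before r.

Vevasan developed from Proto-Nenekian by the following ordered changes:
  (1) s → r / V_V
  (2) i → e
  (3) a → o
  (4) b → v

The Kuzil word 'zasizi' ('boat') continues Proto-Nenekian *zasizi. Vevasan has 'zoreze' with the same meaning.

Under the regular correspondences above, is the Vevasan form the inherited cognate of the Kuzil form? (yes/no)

yes

Derive the expected Vevasan reflex of *zasizi:
Vevasan: start from *zasizi.
  rule 1 (rhotacism): zasizi → zarizi
  rule 2 (vowel merger): zarizi → zareze
  rule 3 (vowel merger): zareze → zoreze
  rule 4: no change — zoreze
  ⇒ Vevasan zoreze
Vevasan 'zoreze' matches the regular reflex exactly, so the pair is cognate.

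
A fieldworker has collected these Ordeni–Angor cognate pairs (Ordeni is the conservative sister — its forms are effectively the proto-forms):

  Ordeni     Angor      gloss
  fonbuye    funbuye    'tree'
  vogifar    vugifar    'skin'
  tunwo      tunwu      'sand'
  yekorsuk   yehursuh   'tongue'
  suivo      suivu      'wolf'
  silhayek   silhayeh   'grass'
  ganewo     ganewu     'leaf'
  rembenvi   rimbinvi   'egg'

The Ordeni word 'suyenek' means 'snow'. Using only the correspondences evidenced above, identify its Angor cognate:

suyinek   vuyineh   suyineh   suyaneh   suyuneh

rembenvi ~ rimbinvi — Ordeni e corresponds to Angor i after a consonant, before a nasal.
yekorsuk ~ yehursuh, silhayek ~ silhayeh — Ordeni k corresponds to Angor h word-finally.
Applying these to Ordeni 'suyenek':
  suyenek → suyinek   (e→i after a consonant, before a nasal)
  suyinek → suyineh   (k→h word-finally)
So the Angor cognate is 'suyineh'.

suyineh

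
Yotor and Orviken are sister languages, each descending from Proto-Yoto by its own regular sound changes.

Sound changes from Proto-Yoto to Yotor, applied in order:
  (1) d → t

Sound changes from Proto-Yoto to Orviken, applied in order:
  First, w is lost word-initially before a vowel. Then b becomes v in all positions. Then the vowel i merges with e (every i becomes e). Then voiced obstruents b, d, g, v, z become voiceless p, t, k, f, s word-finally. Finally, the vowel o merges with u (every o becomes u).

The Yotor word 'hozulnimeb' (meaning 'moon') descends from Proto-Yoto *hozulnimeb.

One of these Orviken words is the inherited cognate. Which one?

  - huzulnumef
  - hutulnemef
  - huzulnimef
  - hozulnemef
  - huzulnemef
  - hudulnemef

huzulnemef

Orviken: *hozulnimeb
  hozulnimeb (rule 1 does not apply)
  hozulnimeb → hozulnimev   [unconditioned shift]
  hozulnimev → hozulnemev   [vowel merger]
  hozulnemev → hozulnemef   [final devoicing]
  hozulnemef → huzulnemef   [vowel merger]
  giving Orviken huzulnemef.
Among the options, 'huzulnemef' alone shows every Orviken change applied in order.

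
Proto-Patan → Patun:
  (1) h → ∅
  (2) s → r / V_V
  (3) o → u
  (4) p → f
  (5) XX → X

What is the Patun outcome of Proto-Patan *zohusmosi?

Patun: *zohusmosi > zousmosi > zousmori > zuusmuri > zusmuri  (by h-loss, rhotacism, vowel merger, degemination)

zusmuri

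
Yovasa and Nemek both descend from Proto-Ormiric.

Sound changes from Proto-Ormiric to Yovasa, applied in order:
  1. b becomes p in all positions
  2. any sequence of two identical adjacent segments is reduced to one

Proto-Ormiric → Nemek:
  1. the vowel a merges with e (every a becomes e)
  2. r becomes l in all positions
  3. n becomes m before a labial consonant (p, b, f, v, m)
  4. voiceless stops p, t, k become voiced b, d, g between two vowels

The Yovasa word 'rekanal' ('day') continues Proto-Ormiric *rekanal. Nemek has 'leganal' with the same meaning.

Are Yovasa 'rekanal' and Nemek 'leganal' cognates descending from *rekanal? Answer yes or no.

no

Derive the expected Nemek reflex of *rekanal:
Nemek: start from *rekanal.
  rule 1 (vowel merger): rekanal → rekenel
  rule 2 (unconditioned shift): rekenel → lekenel
  rule 3: no change — lekenel
  rule 4 (intervocalic voicing): lekenel → legenel
  ⇒ Nemek legenel
The regular Nemek reflex would be 'legenel', but the attested form is 'leganal'. The correspondence is irregular, so they are not cognates (the Nemek form has a different source).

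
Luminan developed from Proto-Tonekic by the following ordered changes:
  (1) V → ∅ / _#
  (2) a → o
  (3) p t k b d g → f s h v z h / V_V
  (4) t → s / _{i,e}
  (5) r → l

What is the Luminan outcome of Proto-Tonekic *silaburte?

Luminan: start from *silaburte.
  rule 1 (apocope): silaburte → silaburt
  rule 2 (vowel merger): silaburt → siloburt
  rule 3 (intervocalic lenition): siloburt → silovurt
  rule 4: no change — silovurt
  rule 5 (unconditioned shift): silovurt → silovult
  ⇒ Luminan silovult

silovult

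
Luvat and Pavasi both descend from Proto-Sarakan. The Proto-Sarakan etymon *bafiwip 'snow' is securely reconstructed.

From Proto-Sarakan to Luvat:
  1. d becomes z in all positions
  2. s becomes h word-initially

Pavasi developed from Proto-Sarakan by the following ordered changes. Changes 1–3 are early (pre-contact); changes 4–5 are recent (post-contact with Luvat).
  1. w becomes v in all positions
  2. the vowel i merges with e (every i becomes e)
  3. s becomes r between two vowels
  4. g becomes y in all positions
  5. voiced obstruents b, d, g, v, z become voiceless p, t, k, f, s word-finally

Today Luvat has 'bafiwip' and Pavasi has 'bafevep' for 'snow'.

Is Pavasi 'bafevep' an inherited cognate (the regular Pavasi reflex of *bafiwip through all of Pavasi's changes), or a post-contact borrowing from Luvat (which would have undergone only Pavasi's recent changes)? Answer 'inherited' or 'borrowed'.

If inherited, *bafiwip would pass through all of Pavasi's changes:
Pavasi: *bafiwip
  bafiwip → bafivip   [unconditioned shift]
  bafivip → bafevep   [vowel merger]
  bafevep (rule 3 does not apply)
  bafevep (rule 4 does not apply)
  bafevep (rule 5 does not apply)
  giving Pavasi bafevep.
If borrowed from Luvat 'bafiwip' after the early changes, it would undergo only the recent ones:
  rule 4 (unconditioned shift): no change (bafiwip)
  rule 5 (final devoicing): no change (bafiwip)
  ⇒ as a loan: bafiwip
Pavasi 'bafevep' matches the inherited outcome exactly, so it is an inherited cognate, not a loan.

inherited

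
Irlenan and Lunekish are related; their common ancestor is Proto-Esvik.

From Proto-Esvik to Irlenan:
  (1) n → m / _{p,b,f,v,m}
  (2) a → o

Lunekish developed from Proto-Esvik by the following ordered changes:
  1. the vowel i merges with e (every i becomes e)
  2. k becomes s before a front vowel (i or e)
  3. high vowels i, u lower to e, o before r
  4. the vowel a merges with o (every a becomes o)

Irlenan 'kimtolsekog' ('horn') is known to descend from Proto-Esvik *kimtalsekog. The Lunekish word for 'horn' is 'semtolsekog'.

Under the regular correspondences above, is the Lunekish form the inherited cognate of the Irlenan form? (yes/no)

yes

Derive the expected Lunekish reflex of *kimtalsekog:
Lunekish: *kimtalsekog
  kimtalsekog → kemtalsekog   [vowel merger]
  kemtalsekog → semtalsekog   [palatalisation]
  semtalsekog (rule 3 does not apply)
  semtalsekog → semtolsekog   [vowel merger]
  giving Lunekish semtolsekog.
Lunekish 'semtolsekog' matches the regular reflex exactly, so the pair is cognate.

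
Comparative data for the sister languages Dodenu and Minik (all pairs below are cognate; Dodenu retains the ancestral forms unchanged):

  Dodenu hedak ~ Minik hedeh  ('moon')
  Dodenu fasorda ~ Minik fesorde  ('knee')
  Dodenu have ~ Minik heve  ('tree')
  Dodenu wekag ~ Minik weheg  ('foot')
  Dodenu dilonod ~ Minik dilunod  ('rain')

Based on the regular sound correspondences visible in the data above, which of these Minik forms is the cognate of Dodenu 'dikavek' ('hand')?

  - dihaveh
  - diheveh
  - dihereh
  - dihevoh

wekag ~ weheg — Dodenu k corresponds to Minik h between vowels (before a back vowel).
have ~ heve — Dodenu a corresponds to Minik e after a consonant, before a labial obstruent.
hedak ~ hedeh — Dodenu k corresponds to Minik h word-finally.
Applying these to Dodenu 'dikavek':
  dikavek → dihavek   (k→h between vowels (before a back vowel))
  dihavek → dihevek   (a→e after a consonant, before a labial obstruent)
  dihevek → diheveh   (k→h word-finally)
So the Minik cognate is 'diheveh'.

diheveh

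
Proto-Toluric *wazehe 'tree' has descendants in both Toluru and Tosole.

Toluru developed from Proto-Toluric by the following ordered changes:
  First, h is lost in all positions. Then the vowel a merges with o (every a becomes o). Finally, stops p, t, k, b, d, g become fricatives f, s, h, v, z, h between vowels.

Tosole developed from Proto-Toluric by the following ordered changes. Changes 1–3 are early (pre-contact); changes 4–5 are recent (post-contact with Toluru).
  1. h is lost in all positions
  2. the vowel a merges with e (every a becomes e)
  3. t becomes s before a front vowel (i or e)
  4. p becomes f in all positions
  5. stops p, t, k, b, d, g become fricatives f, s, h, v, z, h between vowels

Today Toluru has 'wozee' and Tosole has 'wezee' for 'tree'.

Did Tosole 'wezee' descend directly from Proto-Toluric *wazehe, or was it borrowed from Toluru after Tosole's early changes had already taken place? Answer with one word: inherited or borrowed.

inherited

If inherited, *wazehe would pass through all of Tosole's changes:
Tosole: *wazehe > wazee > wezee  (by h-loss, vowel merger)
If borrowed from Toluru 'wozee' after the early changes, it would undergo only the recent ones:
  rule 4 (unconditioned shift): no change (wozee)
  rule 5 (intervocalic lenition): no change (wozee)
  ⇒ as a loan: wozee
Tosole 'wezee' matches the inherited outcome exactly, so it is an inherited cognate, not a loan.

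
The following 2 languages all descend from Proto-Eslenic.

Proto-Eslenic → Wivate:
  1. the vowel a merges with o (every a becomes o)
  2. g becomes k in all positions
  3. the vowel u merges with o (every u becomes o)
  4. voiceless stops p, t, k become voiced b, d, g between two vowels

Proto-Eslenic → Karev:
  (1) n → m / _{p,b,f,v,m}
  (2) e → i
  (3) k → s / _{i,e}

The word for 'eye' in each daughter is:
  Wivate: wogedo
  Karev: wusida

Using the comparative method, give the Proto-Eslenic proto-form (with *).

*wukeda

Position 6: Wivate has o, Karev has a. Karev preserves a here (none of its changes turn any other segment into a), so the proto-segment is *a.
Position 3: Wivate has g, Karev has s. Taking the neighbouring segments as reconstructed: Wivate g could go back to *k or *g; Karev s could go back to *k or *s — the one source consistent with every daughter is *k.
Verify the candidate proto-form against each daughter:
Wivate: *wukeda
  wukeda → wukedo   [vowel merger]
  wukedo (rule 2 does not apply)
  wukedo → wokedo   [vowel merger]
  wokedo → wogedo   [intervocalic voicing]
  giving Wivate wogedo.
Karev: *wukeda > wukida > wusida  (by vowel merger, palatalisation)
*wukeda is the unique common source.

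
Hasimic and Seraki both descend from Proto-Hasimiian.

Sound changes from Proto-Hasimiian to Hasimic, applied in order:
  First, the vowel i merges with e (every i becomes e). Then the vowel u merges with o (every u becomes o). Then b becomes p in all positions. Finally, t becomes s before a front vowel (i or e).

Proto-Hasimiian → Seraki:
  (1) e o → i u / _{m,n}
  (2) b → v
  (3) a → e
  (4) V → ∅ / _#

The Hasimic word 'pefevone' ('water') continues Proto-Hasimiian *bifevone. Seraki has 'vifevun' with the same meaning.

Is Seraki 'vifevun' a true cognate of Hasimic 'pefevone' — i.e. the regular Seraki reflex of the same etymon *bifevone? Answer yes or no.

Derive the expected Seraki reflex of *bifevone:
Seraki: start from *bifevone.
  rule 1 (pre-nasal raising): bifevone → bifevune
  rule 2 (unconditioned shift): bifevune → vifevune
  rule 3: no change — vifevune
  rule 4 (apocope): vifevune → vifevun
  ⇒ Seraki vifevun
Seraki 'vifevun' matches the regular reflex exactly, so the pair is cognate.

yes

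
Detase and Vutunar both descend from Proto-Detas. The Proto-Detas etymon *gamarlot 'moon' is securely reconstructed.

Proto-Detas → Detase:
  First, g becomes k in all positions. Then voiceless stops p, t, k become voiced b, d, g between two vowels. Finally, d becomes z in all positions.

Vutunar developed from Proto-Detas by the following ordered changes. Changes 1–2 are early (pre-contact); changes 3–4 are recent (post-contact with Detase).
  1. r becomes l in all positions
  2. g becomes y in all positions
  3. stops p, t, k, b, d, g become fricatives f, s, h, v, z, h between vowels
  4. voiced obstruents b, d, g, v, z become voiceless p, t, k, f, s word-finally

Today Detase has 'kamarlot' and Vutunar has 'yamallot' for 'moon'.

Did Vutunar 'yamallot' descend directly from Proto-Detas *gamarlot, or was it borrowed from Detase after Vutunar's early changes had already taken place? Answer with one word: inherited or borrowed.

If inherited, *gamarlot would pass through all of Vutunar's changes:
Vutunar: start from *gamarlot.
  rule 1 (unconditioned shift): gamarlot → gamallot
  rule 2 (unconditioned shift): gamallot → yamallot
  rule 3: no change — yamallot
  rule 4: no change — yamallot
  ⇒ Vutunar yamallot
If borrowed from Detase 'kamarlot' after the early changes, it would undergo only the recent ones:
  rule 3 (intervocalic lenition): no change (kamarlot)
  rule 4 (final devoicing): no change (kamarlot)
  ⇒ as a loan: kamarlot
Vutunar 'yamallot' matches the inherited outcome exactly, so it is an inherited cognate, not a loan.

inherited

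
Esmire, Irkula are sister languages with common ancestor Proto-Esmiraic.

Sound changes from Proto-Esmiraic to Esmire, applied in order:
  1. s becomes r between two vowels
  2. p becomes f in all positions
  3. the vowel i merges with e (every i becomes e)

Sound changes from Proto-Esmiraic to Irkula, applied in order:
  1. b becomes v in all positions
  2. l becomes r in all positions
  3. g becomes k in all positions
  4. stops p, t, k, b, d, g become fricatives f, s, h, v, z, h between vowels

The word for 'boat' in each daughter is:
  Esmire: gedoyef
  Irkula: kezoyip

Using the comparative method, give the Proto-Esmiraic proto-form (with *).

*gedoyip

Position 7: Esmire has f, Irkula has p. Irkula preserves p here (none of its changes turn any other segment into p), so the proto-segment is *p.
Position 1: Esmire has g, Irkula has k. Esmire preserves g here (none of its changes turn any other segment into g), so the proto-segment is *g.
Position 3: Esmire has d, Irkula has z. Esmire preserves d here (none of its changes turn any other segment into d), so the proto-segment is *d.
Verify the candidate proto-form against each daughter:
Esmire: start from *gedoyip.
  rule 1: no change — gedoyip
  rule 2 (unconditioned shift): gedoyip → gedoyif
  rule 3 (vowel merger): gedoyif → gedoyef
  ⇒ Esmire gedoyef
Irkula: start from *gedoyip.
  rule 1: no change — gedoyip
  rule 2: no change — gedoyip
  rule 3 (unconditioned shift): gedoyip → kedoyip
  rule 4 (intervocalic lenition): kedoyip → kezoyip
  ⇒ Irkula kezoyip
No other proto-form is consistent with every reflex, so the reconstruction is *gedoyip.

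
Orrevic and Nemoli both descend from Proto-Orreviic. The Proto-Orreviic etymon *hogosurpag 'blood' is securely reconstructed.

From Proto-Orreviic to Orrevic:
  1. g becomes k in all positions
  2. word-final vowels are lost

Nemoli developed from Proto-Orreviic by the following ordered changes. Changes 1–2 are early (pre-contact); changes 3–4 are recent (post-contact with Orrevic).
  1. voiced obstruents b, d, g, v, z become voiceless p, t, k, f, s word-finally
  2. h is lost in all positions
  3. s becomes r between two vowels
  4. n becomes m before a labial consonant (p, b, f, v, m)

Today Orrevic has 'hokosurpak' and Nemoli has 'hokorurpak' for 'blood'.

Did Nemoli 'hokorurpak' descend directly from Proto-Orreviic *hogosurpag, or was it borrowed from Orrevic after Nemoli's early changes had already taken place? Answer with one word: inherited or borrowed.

If inherited, *hogosurpag would pass through all of Nemoli's changes:
Nemoli: *hogosurpag > hogosurpak > ogosurpak > ogorurpak  (by final devoicing, h-loss, rhotacism)
If borrowed from Orrevic 'hokosurpak' after the early changes, it would undergo only the recent ones:
  rule 3 (rhotacism): hokosurpak → hokorurpak
  rule 4 (nasal place assimilation): no change (hokorurpak)
  ⇒ as a loan: hokorurpak
Nemoli 'hokorurpak' matches the loan outcome 'hokorurpak', not the inherited 'ogorurpak' — it skipped the early Nemoli changes, so it was borrowed from Orrevic.

borrowed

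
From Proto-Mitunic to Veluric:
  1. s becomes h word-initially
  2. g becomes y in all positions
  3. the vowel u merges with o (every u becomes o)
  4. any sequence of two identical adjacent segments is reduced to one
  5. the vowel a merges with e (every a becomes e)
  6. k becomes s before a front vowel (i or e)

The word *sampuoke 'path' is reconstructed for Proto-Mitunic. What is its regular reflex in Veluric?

hempose

Veluric: *sampuoke
  sampuoke → hampuoke   [debuccalisation]
  hampuoke (rule 2 does not apply)
  hampuoke → hampooke   [vowel merger]
  hampooke → hampoke   [degemination]
  hampoke → hempoke   [vowel merger]
  hempoke → hempose   [palatalisation]
  giving Veluric hempose.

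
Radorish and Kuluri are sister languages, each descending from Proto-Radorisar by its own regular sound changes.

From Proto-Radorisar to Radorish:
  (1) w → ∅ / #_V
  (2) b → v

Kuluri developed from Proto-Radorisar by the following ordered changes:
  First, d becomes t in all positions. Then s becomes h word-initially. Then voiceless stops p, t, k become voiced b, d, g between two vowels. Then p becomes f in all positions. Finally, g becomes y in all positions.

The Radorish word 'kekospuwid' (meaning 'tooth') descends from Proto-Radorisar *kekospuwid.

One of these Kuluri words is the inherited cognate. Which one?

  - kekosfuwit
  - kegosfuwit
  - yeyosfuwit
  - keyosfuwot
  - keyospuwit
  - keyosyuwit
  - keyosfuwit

Kuluri: *kekospuwid > kekospuwit > kegospuwit > kegosfuwit > keyosfuwit  (by unconditioned shift, intervocalic voicing, unconditioned shift, unconditioned shift)

keyosfuwit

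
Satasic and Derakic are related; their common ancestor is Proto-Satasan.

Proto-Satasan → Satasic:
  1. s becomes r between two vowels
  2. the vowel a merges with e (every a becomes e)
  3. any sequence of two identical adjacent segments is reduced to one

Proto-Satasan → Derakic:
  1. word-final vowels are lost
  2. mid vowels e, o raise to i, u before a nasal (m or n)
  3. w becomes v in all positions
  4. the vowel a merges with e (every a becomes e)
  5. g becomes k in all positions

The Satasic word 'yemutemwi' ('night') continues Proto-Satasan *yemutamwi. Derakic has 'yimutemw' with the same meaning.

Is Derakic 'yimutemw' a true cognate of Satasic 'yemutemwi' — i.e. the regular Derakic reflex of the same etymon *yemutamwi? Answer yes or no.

no

Derive the expected Derakic reflex of *yemutamwi:
Derakic: *yemutamwi
  yemutamwi → yemutamw   [apocope]
  yemutamw → yimutamw   [pre-nasal raising]
  yimutamw → yimutamv   [unconditioned shift]
  yimutamv → yimutemv   [vowel merger]
  yimutemv (rule 5 does not apply)
  giving Derakic yimutemv.
The regular Derakic reflex would be 'yimutemv', but the attested form is 'yimutemw'. The correspondence is irregular, so they are not cognates (the Derakic form has a different source).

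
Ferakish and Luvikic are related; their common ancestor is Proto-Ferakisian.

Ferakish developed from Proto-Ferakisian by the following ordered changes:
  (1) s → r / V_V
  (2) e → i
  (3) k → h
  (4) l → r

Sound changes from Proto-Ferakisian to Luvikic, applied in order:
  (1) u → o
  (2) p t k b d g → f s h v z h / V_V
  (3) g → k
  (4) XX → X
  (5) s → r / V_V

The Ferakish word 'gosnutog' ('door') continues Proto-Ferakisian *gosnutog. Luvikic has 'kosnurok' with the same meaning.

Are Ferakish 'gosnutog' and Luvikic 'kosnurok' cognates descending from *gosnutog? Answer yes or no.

Derive the expected Luvikic reflex of *gosnutog:
Luvikic: *gosnutog
  gosnutog → gosnotog   [vowel merger]
  gosnotog → gosnosog   [intervocalic lenition]
  gosnosog → kosnosok   [unconditioned shift]
  kosnosok (rule 4 does not apply)
  kosnosok → kosnorok   [rhotacism]
  giving Luvikic kosnorok.
The regular Luvikic reflex would be 'kosnorok', but the attested form is 'kosnurok'. The correspondence is irregular, so they are not cognates (the Luvikic form has a different source).

no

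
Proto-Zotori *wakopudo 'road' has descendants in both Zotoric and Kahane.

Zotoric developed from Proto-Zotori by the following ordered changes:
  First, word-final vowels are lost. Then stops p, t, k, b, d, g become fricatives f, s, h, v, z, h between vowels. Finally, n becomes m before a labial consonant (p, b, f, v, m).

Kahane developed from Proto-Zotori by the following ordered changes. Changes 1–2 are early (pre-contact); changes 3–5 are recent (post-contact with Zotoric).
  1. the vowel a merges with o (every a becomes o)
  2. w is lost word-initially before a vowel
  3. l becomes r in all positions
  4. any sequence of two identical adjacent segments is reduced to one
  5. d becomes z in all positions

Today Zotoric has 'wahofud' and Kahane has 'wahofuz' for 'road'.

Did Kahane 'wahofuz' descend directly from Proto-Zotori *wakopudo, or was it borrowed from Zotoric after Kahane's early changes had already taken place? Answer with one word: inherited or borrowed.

borrowed

If inherited, *wakopudo would pass through all of Kahane's changes:
Kahane: start from *wakopudo.
  rule 1 (vowel merger): wakopudo → wokopudo
  rule 2 (glide loss): wokopudo → okopudo
  rule 3: no change — okopudo
  rule 4: no change — okopudo
  rule 5 (unconditioned shift): okopudo → okopuzo
  ⇒ Kahane okopuzo
If borrowed from Zotoric 'wahofud' after the early changes, it would undergo only the recent ones:
  rule 3 (unconditioned shift): no change (wahofud)
  rule 4 (degemination): no change (wahofud)
  rule 5 (unconditioned shift): wahofud → wahofuz
  ⇒ as a loan: wahofuz
Kahane 'wahofuz' matches the loan outcome 'wahofuz', not the inherited 'okopuzo' — it skipped the early Kahane changes, so it was borrowed from Zotoric.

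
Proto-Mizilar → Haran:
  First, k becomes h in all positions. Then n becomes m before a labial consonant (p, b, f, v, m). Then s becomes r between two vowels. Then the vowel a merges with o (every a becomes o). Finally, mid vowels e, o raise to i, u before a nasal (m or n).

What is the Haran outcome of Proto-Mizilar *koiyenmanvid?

Haran: start from *koiyenmanvid.
  rule 1 (unconditioned shift): koiyenmanvid → hoiyenmanvid
  rule 2 (nasal place assimilation): hoiyenmanvid → hoiyemmamvid
  rule 3: no change — hoiyemmamvid
  rule 4 (vowel merger): hoiyemmamvid → hoiyemmomvid
  rule 5 (pre-nasal raising): hoiyemmomvid → hoiyimmumvid
  ⇒ Haran hoiyimmumvid

hoiyimmumvid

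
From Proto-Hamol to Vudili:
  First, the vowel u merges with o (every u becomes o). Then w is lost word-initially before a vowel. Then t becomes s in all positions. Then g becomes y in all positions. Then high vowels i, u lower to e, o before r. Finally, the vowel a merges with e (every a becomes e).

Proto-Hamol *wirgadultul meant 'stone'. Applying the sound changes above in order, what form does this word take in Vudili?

Vudili: *wirgadultul > wirgadoltol > irgadoltol > irgadolsol > iryadolsol > eryadolsol > eryedolsol  (by vowel merger, glide loss, unconditioned shift, unconditioned shift, pre-rhotic lowering, vowel merger)

eryedolsol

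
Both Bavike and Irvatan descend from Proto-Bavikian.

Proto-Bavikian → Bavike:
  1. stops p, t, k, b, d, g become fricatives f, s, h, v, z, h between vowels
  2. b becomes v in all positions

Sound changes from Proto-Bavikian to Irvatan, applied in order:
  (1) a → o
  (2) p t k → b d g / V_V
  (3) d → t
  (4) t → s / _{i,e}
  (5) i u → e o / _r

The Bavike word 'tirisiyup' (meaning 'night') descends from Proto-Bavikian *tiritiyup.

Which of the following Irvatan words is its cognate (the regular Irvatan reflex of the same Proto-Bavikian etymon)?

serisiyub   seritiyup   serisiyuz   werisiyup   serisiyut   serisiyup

Irvatan: *tiritiyup > tiridiyup > tiritiyup > sirisiyup > serisiyup  (by intervocalic voicing, unconditioned shift, palatalisation, pre-rhotic lowering)
The other candidates each miss or misapply at least one Irvatan change.

serisiyup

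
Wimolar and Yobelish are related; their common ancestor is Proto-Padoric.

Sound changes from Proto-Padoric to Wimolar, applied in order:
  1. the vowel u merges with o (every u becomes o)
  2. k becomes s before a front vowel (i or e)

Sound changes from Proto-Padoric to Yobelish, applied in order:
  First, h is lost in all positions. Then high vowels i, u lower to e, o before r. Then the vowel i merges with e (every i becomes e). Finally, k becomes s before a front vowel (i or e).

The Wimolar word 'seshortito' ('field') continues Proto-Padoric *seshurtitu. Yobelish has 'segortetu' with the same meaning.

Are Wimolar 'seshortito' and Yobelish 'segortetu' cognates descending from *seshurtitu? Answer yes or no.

no

Derive the expected Yobelish reflex of *seshurtitu:
Yobelish: start from *seshurtitu.
  rule 1 (h-loss): seshurtitu → sesurtitu
  rule 2 (pre-rhotic lowering): sesurtitu → sesortitu
  rule 3 (vowel merger): sesortitu → sesortetu
  rule 4: no change — sesortetu
  ⇒ Yobelish sesortetu
The regular Yobelish reflex would be 'sesortetu', but the attested form is 'segortetu'. The correspondence is irregular, so they are not cognates (the Yobelish form has a different source).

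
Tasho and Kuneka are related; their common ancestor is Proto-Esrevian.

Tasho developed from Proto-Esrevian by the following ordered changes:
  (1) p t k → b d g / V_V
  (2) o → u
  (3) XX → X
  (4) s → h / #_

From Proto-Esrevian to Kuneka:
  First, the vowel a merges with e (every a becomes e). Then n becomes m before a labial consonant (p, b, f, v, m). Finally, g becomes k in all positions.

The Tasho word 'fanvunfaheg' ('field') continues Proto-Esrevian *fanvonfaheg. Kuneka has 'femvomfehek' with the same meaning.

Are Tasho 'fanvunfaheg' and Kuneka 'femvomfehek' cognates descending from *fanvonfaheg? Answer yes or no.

yes

Derive the expected Kuneka reflex of *fanvonfaheg:
Kuneka: *fanvonfaheg > fenvonfeheg > femvomfeheg > femvomfehek  (by vowel merger, nasal place assimilation, unconditioned shift)
Kuneka 'femvomfehek' matches the regular reflex exactly, so the pair is cognate.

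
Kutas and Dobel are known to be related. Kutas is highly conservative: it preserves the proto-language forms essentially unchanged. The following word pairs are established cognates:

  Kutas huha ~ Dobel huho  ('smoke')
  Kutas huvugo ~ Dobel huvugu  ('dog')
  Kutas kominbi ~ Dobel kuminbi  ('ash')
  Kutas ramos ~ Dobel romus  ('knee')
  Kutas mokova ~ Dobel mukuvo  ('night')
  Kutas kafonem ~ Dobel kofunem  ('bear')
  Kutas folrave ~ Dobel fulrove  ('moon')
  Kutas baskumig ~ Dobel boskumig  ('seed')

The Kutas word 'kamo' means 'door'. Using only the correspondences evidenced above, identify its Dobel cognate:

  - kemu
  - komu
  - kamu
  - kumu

ramos ~ romus — Kutas a corresponds to Dobel o after a consonant, before a nasal.
huvugo ~ huvugu — Kutas o corresponds to Dobel u word-finally.
Applying these to Kutas 'kamo':
  kamo → komo   (a→o after a consonant, before a nasal)
  komo → komu   (o→u word-finally)
So the Dobel cognate is 'komu'.

komu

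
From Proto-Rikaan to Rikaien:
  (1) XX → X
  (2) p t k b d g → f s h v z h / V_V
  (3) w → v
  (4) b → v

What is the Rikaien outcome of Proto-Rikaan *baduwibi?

Rikaien: start from *baduwibi.
  rule 1: no change — baduwibi
  rule 2 (intervocalic lenition): baduwibi → bazuwivi
  rule 3 (unconditioned shift): bazuwivi → bazuvivi
  rule 4 (unconditioned shift): bazuvivi → vazuvivi
  ⇒ Rikaien vazuvivi

vazuvivi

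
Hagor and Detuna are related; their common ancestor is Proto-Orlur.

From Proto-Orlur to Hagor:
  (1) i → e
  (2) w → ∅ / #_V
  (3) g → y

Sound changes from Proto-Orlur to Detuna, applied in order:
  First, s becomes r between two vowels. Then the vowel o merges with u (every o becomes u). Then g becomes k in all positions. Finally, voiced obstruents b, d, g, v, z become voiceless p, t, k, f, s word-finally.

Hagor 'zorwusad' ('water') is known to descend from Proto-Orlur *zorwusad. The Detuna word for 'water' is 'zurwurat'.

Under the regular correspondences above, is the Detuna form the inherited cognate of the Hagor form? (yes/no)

yes

Derive the expected Detuna reflex of *zorwusad:
Detuna: start from *zorwusad.
  rule 1 (rhotacism): zorwusad → zorwurad
  rule 2 (vowel merger): zorwurad → zurwurad
  rule 3: no change — zurwurad
  rule 4 (final devoicing): zurwurad → zurwurat
  ⇒ Detuna zurwurat
Detuna 'zurwurat' matches the regular reflex exactly, so the pair is cognate.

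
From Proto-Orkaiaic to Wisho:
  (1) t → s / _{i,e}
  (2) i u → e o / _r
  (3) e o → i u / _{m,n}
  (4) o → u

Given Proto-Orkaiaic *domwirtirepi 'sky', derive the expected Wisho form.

dumwerserepi

Wisho: start from *domwirtirepi.
  rule 1 (palatalisation): domwirtirepi → domwirsirepi
  rule 2 (pre-rhotic lowering): domwirsirepi → domwerserepi
  rule 3 (pre-nasal raising): domwerserepi → dumwerserepi
  rule 4: no change — dumwerserepi
  ⇒ Wisho dumwerserepi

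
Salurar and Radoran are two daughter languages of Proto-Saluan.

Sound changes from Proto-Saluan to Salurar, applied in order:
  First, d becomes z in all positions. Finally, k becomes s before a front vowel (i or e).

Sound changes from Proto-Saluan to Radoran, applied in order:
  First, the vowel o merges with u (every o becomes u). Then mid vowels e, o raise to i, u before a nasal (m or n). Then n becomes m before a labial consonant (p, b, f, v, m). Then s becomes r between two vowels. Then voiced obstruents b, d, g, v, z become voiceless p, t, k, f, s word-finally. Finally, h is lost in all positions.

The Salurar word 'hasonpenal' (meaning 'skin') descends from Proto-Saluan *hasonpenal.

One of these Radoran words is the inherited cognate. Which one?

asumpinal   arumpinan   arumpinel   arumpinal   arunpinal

Radoran: *hasonpenal > hasunpenal > hasunpinal > hasumpinal > harumpinal > arumpinal  (by vowel merger, pre-nasal raising, nasal place assimilation, rhotacism, h-loss)
The other candidates each miss or misapply at least one Radoran change.

arumpinal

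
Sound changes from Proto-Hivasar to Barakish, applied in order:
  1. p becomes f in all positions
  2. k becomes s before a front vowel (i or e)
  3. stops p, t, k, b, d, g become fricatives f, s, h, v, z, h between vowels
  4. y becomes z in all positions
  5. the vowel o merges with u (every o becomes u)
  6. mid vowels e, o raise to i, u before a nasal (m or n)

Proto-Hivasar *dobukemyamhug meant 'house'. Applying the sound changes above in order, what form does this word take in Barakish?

Barakish: start from *dobukemyamhug.
  rule 1: no change — dobukemyamhug
  rule 2 (palatalisation): dobukemyamhug → dobusemyamhug
  rule 3 (intervocalic lenition): dobusemyamhug → dovusemyamhug
  rule 4 (unconditioned shift): dovusemyamhug → dovusemzamhug
  rule 5 (vowel merger): dovusemzamhug → duvusemzamhug
  rule 6 (pre-nasal raising): duvusemzamhug → duvusimzamhug
  ⇒ Barakish duvusimzamhug

duvusimzamhug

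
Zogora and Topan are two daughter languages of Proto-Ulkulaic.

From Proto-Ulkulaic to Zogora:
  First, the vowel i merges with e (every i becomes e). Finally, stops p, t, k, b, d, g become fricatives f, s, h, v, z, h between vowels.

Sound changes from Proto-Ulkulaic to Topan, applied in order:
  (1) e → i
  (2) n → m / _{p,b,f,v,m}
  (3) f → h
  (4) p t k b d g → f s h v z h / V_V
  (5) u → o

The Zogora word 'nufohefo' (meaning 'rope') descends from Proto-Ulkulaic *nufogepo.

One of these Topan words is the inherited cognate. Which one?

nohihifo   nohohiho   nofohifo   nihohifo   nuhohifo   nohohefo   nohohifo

Topan: start from *nufogepo.
  rule 1 (vowel merger): nufogepo → nufogipo
  rule 2: no change — nufogipo
  rule 3 (unconditioned shift): nufogipo → nuhogipo
  rule 4 (intervocalic lenition): nuhogipo → nuhohifo
  rule 5 (vowel merger): nuhohifo → nohohifo
  ⇒ Topan nohohifo
The other candidates each miss or misapply at least one Topan change.

nohohifo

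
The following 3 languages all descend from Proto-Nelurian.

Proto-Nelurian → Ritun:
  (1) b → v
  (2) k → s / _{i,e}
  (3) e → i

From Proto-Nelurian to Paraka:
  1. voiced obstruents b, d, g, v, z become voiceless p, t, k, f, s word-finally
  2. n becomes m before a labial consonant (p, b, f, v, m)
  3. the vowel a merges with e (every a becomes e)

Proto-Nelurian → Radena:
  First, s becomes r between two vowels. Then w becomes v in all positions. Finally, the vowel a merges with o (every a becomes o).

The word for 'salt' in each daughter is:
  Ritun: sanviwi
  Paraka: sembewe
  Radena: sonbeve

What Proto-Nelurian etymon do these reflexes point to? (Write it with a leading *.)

Position 4: Ritun has v, Paraka has b, Radena has b. Paraka preserves b here (none of its changes turn any other segment into b), so the proto-segment is *b.
Position 7: Ritun has i, Paraka has e, Radena has e. Radena preserves e here (none of its changes turn any other segment into e), so the proto-segment is *e.
Continuing position by position gives *sanbewe; check it forward:
Ritun: start from *sanbewe.
  rule 1 (unconditioned shift): sanbewe → sanvewe
  rule 2: no change — sanvewe
  rule 3 (vowel merger): sanvewe → sanviwi
  ⇒ Ritun sanviwi
Paraka: *sanbewe
  sanbewe (rule 1 does not apply)
  sanbewe → sambewe   [nasal place assimilation]
  sambewe → sembewe   [vowel merger]
  giving Paraka sembewe.
Radena: *sanbewe
  sanbewe (rule 1 does not apply)
  sanbewe → sanbeve   [unconditioned shift]
  sanbeve → sonbeve   [vowel merger]
  giving Radena sonbeve.
No other proto-form is consistent with every reflex, so the reconstruction is *sanbewe.

*sanbewe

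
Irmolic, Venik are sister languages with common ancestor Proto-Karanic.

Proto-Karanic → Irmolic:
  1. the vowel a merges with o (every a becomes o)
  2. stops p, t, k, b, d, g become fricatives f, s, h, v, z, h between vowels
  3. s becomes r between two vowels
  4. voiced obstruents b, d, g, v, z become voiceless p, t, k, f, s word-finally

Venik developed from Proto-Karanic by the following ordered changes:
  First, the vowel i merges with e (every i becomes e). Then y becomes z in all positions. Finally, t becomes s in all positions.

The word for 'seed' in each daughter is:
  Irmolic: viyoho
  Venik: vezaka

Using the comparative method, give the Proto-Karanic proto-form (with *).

Position 2: Irmolic has i, Venik has e. Irmolic preserves i here (none of its changes turn any other segment into i), so the proto-segment is *i.
Position 4: Irmolic has o, Venik has a. Venik preserves a here (none of its changes turn any other segment into a), so the proto-segment is *a.
Position 6: Irmolic has o, Venik has a. Venik preserves a here (none of its changes turn any other segment into a), so the proto-segment is *a.
This points to *viyaka. Verify forward in each daughter:
Irmolic: *viyaka
  viyaka → viyoko   [vowel merger]
  viyoko → viyoho   [intervocalic lenition]
  viyoho (rule 3 does not apply)
  viyoho (rule 4 does not apply)
  giving Irmolic viyoho.
Venik: *viyaka > veyaka > vezaka  (by vowel merger, unconditioned shift)
*viyaka is the unique common source.

*viyaka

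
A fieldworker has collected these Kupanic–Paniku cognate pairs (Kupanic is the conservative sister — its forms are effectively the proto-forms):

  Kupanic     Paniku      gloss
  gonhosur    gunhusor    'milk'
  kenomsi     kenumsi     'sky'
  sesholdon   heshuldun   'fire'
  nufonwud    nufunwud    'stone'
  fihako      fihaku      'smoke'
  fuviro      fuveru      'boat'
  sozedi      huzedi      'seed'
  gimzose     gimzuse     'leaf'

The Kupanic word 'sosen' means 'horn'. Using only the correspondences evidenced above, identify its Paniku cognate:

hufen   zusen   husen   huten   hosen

sozedi ~ huzedi — Kupanic s corresponds to Paniku h word-initially before a back vowel.
gonhosur ~ gunhusor, sesholdon ~ heshuldun — Kupanic o corresponds to Paniku u after a consonant, before a consonant other than r, m, n, p, b, f, v.
Applying these to Kupanic 'sosen':
  sosen → hosen   (s→h word-initially before a back vowel)
  hosen → husen   (o→u after a consonant, before a consonant other than r, m, n, p, b, f, v)
So the Paniku cognate is 'husen'.

husen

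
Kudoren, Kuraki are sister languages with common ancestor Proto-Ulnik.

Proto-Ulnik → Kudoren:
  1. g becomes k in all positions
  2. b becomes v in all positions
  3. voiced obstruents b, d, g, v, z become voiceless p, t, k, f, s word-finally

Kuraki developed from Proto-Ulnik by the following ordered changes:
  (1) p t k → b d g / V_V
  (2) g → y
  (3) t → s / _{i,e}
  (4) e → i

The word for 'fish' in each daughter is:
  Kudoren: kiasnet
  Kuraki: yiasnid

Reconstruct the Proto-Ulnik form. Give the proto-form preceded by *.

Position 1: Kudoren has k, Kuraki has y. Taking the neighbouring segments as reconstructed: Kudoren k could go back to *k or *g; Kuraki y could go back to *g or *y — the one source consistent with every daughter is *g.
Position 6: Kudoren has e, Kuraki has i. Kudoren preserves e here (none of its changes turn any other segment into e), so the proto-segment is *e.
This points to *giasned. Verify forward in each daughter:
Kudoren: start from *giasned.
  rule 1 (unconditioned shift): giasned → kiasned
  rule 2: no change — kiasned
  rule 3 (final devoicing): kiasned → kiasnet
  ⇒ Kudoren kiasnet
Kuraki: start from *giasned.
  rule 1: no change — giasned
  rule 2 (unconditioned shift): giasned → yiasned
  rule 3: no change — yiasned
  rule 4 (vowel merger): yiasned → yiasnid
  ⇒ Kuraki yiasnid
*giasned is the unique common source.

*giasned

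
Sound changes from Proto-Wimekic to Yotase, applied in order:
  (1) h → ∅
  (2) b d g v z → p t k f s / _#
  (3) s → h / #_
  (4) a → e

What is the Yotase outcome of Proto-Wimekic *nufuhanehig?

Yotase: *nufuhanehig
  nufuhanehig → nufuaneig   [h-loss]
  nufuaneig → nufuaneik   [final devoicing]
  nufuaneik (rule 3 does not apply)
  nufuaneik → nufueneik   [vowel merger]
  giving Yotase nufueneik.

nufueneik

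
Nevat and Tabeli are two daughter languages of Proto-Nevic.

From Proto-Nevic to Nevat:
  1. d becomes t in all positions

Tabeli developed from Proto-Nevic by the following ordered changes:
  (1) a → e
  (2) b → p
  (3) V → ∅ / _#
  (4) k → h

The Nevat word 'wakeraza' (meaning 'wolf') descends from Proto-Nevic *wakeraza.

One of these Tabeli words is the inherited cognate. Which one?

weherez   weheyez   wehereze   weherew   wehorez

weherez

Tabeli: *wakeraza
  wakeraza → wekereze   [vowel merger]
  wekereze (rule 2 does not apply)
  wekereze → wekerez   [apocope]
  wekerez → weherez   [unconditioned shift]
  giving Tabeli weherez.
The other candidates each miss or misapply at least one Tabeli change.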